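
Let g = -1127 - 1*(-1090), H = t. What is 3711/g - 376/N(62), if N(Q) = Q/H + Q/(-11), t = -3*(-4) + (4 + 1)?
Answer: 305263/3441 ≈ 88.714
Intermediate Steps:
t = 17 (t = 12 + 5 = 17)
H = 17
g = -37 (g = -1127 + 1090 = -37)
N(Q) = -6*Q/187 (N(Q) = Q/17 + Q/(-11) = Q*(1/17) + Q*(-1/11) = Q/17 - Q/11 = -6*Q/187)
3711/g - 376/N(62) = 3711/(-37) - 376/((-6/187*62)) = 3711*(-1/37) - 376/(-372/187) = -3711/37 - 376*(-187/372) = -3711/37 + 17578/93 = 305263/3441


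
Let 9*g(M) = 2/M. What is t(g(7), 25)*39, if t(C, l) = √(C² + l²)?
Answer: 13*√2480629/21 ≈ 975.00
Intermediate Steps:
g(M) = 2/(9*M) (g(M) = (2/M)/9 = 2/(9*M))
t(g(7), 25)*39 = √(((2/9)/7)² + 25²)*39 = √(((2/9)*(⅐))² + 625)*39 = √((2/63)² + 625)*39 = √(4/3969 + 625)*39 = √(2480629/3969)*39 = (√2480629/63)*39 = 13*√2480629/21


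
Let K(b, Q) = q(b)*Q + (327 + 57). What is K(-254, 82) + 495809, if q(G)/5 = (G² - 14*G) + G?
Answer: 28301573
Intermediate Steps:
q(G) = -65*G + 5*G² (q(G) = 5*((G² - 14*G) + G) = 5*(G² - 13*G) = -65*G + 5*G²)
K(b, Q) = 384 + 5*Q*b*(-13 + b) (K(b, Q) = (5*b*(-13 + b))*Q + (327 + 57) = 5*Q*b*(-13 + b) + 384 = 384 + 5*Q*b*(-13 + b))
K(-254, 82) + 495809 = (384 + 5*82*(-254)*(-13 - 254)) + 495809 = (384 + 5*82*(-254)*(-267)) + 495809 = (384 + 27805380) + 495809 = 27805764 + 495809 = 28301573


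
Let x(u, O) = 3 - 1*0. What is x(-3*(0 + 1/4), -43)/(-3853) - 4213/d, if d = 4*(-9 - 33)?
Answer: 16232185/647304 ≈ 25.077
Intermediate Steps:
d = -168 (d = 4*(-42) = -168)
x(u, O) = 3 (x(u, O) = 3 + 0 = 3)
x(-3*(0 + 1/4), -43)/(-3853) - 4213/d = 3/(-3853) - 4213/(-168) = 3*(-1/3853) - 4213*(-1/168) = -3/3853 + 4213/168 = 16232185/647304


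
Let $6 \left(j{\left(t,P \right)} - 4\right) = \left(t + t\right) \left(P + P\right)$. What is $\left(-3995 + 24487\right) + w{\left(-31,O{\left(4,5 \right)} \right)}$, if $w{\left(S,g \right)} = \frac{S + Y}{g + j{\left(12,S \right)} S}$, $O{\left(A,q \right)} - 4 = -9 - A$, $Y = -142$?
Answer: $\frac{154816887}{7555} \approx 20492.0$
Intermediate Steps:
$j{\left(t,P \right)} = 4 + \frac{2 P t}{3}$ ($j{\left(t,P \right)} = 4 + \frac{\left(t + t\right) \left(P + P\right)}{6} = 4 + \frac{2 t 2 P}{6} = 4 + \frac{4 P t}{6} = 4 + \frac{2 P t}{3}$)
$O{\left(A,q \right)} = -5 - A$ ($O{\left(A,q \right)} = 4 - \left(9 + A\right) = -5 - A$)
$w{\left(S,g \right)} = \frac{-142 + S}{g + S \left(4 + 8 S\right)}$ ($w{\left(S,g \right)} = \frac{S - 142}{g + \left(4 + \frac{2}{3} S 12\right) S} = \frac{-142 + S}{g + \left(4 + 8 S\right) S} = \frac{-142 + S}{g + S \left(4 + 8 S\right)}$)
$\left(-3995 + 24487\right) + w{\left(-31,O{\left(4,5 \right)} \right)} = \left(-3995 + 24487\right) + \frac{-142 - 31}{\left(-5 - 4\right) + 4 \left(-31\right) \left(1 + 2 \left(-31\right)\right)} = 20492 + \frac{1}{\left(-5 - 4\right) + 4 \left(-31\right) \left(1 - 62\right)} \left(-173\right) = 20492 + \frac{1}{-9 + 4 \left(-31\right) \left(-61\right)} \left(-173\right) = 20492 + \frac{1}{-9 + 7564} \left(-173\right) = 20492 + \frac{1}{7555} \left(-173\right) = 20492 - \frac{173}{7555} = \frac{154816887}{7555}$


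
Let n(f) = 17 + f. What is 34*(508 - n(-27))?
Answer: 17612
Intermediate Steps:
34*(508 - n(-27)) = 34*(508 - (17 - 27)) = 34*(508 - 1*(-10)) = 34*(508 + 10) = 34*518 = 17612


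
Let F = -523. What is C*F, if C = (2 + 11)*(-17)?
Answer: 115583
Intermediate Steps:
C = -221 (C = 13*(-17) = -221)
C*F = -221*(-523) = 115583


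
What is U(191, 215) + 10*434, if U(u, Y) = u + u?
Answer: 4722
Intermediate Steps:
U(u, Y) = 2*u
U(191, 215) + 10*434 = 2*191 + 10*434 = 382 + 4340 = 4722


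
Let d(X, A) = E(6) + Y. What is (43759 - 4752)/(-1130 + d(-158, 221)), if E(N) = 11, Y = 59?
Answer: -39007/1060 ≈ -36.799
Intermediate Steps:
d(X, A) = 70 (d(X, A) = 11 + 59 = 70)
(43759 - 4752)/(-1130 + d(-158, 221)) = (43759 - 4752)/(-1130 + 70) = 39007/(-1060) = 39007*(-1/1060) = -39007/1060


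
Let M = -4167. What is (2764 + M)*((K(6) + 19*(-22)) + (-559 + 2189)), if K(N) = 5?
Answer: -1707451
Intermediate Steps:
(2764 + M)*((K(6) + 19*(-22)) + (-559 + 2189)) = (2764 - 4167)*((5 + 19*(-22)) + (-559 + 2189)) = -1403*((5 - 418) + 1630) = -1403*(-413 + 1630) = -1403*1217 = -1707451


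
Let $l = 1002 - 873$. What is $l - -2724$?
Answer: $2853$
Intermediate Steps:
$l = 129$ ($l = 1002 - 873 = 129$)
$l - -2724 = 129 - -2724 = 129 + 2724 = 2853$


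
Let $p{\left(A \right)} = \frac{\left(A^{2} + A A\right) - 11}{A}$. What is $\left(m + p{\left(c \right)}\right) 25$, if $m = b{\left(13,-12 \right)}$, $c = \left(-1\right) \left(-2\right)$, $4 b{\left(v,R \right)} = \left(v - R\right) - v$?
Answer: $\frac{75}{2} \approx 37.5$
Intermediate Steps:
$b{\left(v,R \right)} = - \frac{R}{4}$ ($b{\left(v,R \right)} = \frac{\left(v - R\right) - v}{4} = \frac{\left(-1\right) R}{4} = - \frac{R}{4}$)
$c = 2$
$p{\left(A \right)} = \frac{-11 + 2 A^{2}}{A}$ ($p{\left(A \right)} = \frac{\left(A^{2} + A^{2}\right) - 11}{A} = \frac{2 A^{2} - 11}{A} = \frac{-11 + 2 A^{2}}{A}$)
$m = 3$ ($m = \left(- \frac{1}{4}\right) \left(-12\right) = 3$)
$\left(m + p{\left(c \right)}\right) 25 = \left(3 + \left(- \frac{11}{2} + 2 \cdot 2\right)\right) 25 = \left(3 + \left(\left(-11\right) \frac{1}{2} + 4\right)\right) 25 = \left(3 + \left(- \frac{11}{2} + 4\right)\right) 25 = \left(3 - \frac{3}{2}\right) 25 = \frac{3}{2} \cdot 25 = \frac{75}{2}$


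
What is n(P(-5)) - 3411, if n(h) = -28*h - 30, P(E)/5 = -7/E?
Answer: -3637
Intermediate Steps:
P(E) = -35/E (P(E) = 5*(-7/E) = -35/E)
n(h) = -30 - 28*h
n(P(-5)) - 3411 = (-30 - (-980)/(-5)) - 3411 = (-30 - (-980)*(-1)/5) - 3411 = (-30 - 28*7) - 3411 = (-30 - 196) - 3411 = -226 - 3411 = -3637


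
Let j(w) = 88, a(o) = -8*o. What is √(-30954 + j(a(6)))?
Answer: I*√30866 ≈ 175.69*I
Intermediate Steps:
√(-30954 + j(a(6))) = √(-30954 + 88) = √(-30866) = I*√30866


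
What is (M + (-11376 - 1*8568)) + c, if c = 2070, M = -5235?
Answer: -23109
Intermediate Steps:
(M + (-11376 - 1*8568)) + c = (-5235 + (-11376 - 1*8568)) + 2070 = (-5235 + (-11376 - 8568)) + 2070 = (-5235 - 19944) + 2070 = -25179 + 2070 = -23109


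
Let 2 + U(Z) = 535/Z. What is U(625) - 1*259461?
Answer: -32432768/125 ≈ -2.5946e+5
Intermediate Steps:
U(Z) = -2 + 535/Z
U(625) - 1*259461 = (-2 + 535/625) - 1*259461 = (-2 + 535*(1/625)) - 259461 = (-2 + 107/125) - 259461 = -143/125 - 259461 = -32432768/125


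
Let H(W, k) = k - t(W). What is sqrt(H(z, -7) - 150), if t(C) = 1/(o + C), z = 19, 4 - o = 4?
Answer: 2*I*sqrt(14174)/19 ≈ 12.532*I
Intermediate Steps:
o = 0 (o = 4 - 1*4 = 4 - 4 = 0)
t(C) = 1/C (t(C) = 1/(0 + C) = 1/C)
H(W, k) = k - 1/W
sqrt(H(z, -7) - 150) = sqrt((-7 - 1/19) - 150) = sqrt(-134/19 - 150) = sqrt(-2984/19) = 2*I*sqrt(14174)/19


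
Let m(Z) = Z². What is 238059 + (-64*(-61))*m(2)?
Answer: 253675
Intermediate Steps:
238059 + (-64*(-61))*m(2) = 238059 - 64*(-61)*2² = 238059 + 3904*4 = 238059 + 15616 = 253675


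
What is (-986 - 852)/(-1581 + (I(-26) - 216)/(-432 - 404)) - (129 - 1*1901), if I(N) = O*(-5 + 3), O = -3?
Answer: 1171622600/660753 ≈ 1773.2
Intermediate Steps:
I(N) = 6 (I(N) = -3*(-5 + 3) = -3*(-2) = 6)
(-986 - 852)/(-1581 + (I(-26) - 216)/(-432 - 404)) - (129 - 1*1901) = (-986 - 852)/(-1581 + (6 - 216)/(-432 - 404)) - (129 - 1*1901) = -1838/(-1581 - 210/(-836)) - (129 - 1901) = -1838/(-1581 - 210*(-1/836)) - 1*(-1772) = -1838/(-1581 + 105/418) + 1772 = -1838/(-660753/418) + 1772 = -1838*(-418/660753) + 1772 = 768284/660753 + 1772 = 1171622600/660753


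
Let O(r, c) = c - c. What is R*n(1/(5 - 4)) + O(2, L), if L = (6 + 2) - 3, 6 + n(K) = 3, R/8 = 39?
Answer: -936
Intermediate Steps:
R = 312 (R = 8*39 = 312)
n(K) = -3 (n(K) = -6 + 3 = -3)
L = 5 (L = 8 - 3 = 5)
O(r, c) = 0
R*n(1/(5 - 4)) + O(2, L) = 312*(-3) + 0 = -936 + 0 = -936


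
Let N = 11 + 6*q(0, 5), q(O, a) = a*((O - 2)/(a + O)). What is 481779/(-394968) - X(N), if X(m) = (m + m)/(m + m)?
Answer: -292249/131656 ≈ -2.2198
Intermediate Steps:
q(O, a) = a*(-2 + O)/(O + a) (q(O, a) = a*((-2 + O)/(O + a)) = a*(-2 + O)/(O + a))
N = -1 (N = 11 + 6*(5*(-2 + 0)/(0 + 5)) = 11 + 6*(5*(-2)/5) = 11 + 6*(5*(⅕)*(-2)) = 11 + 6*(-2) = 11 - 12 = -1)
X(m) = 1 (X(m) = (2*m)/((2*m)) = (2*m)*(1/(2*m)) = 1)
481779/(-394968) - X(N) = 481779/(-394968) - 1*1 = 481779*(-1/394968) - 1 = -160593/131656 - 1 = -292249/131656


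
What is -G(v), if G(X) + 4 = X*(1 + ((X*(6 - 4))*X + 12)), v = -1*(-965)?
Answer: -1797276791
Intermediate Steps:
v = 965
G(X) = -4 + X*(13 + 2*X**2) (G(X) = -4 + X*(1 + ((X*(6 - 4))*X + 12)) = -4 + X*(1 + ((X*2)*X + 12)) = -4 + X*(1 + ((2*X)*X + 12)) = -4 + X*(1 + (2*X**2 + 12)) = -4 + X*(1 + (12 + 2*X**2)) = -4 + X*(13 + 2*X**2))
-G(v) = -(-4 + 2*965**3 + 13*965) = -(-4 + 2*898632125 + 12545) = -(-4 + 1797264250 + 12545) = -1*1797276791 = -1797276791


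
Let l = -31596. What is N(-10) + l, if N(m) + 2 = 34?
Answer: -31564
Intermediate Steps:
N(m) = 32 (N(m) = -2 + 34 = 32)
N(-10) + l = 32 - 31596 = -31564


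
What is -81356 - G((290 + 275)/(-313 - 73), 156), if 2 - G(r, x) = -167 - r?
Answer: -31468085/386 ≈ -81524.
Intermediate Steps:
G(r, x) = 169 + r (G(r, x) = 2 - (-167 - r) = 2 + (167 + r) = 169 + r)
-81356 - G((290 + 275)/(-313 - 73), 156) = -81356 - (169 + (290 + 275)/(-313 - 73)) = -81356 - (169 + 565/(-386)) = -81356 - (169 + 565*(-1/386)) = -81356 - (169 - 565/386) = -81356 - 1*64669/386 = -81356 - 64669/386 = -31468085/386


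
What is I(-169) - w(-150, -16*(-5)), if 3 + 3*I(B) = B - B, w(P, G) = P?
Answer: 149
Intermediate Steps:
I(B) = -1 (I(B) = -1 + (B - B)/3 = -1 + (1/3)*0 = -1 + 0 = -1)
I(-169) - w(-150, -16*(-5)) = -1 - 1*(-150) = -1 + 150 = 149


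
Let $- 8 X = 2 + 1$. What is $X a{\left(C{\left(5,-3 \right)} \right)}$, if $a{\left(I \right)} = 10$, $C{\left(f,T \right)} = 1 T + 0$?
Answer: $- \frac{15}{4} \approx -3.75$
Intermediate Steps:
$C{\left(f,T \right)} = T$ ($C{\left(f,T \right)} = T + 0 = T$)
$X = - \frac{3}{8}$ ($X = - \frac{2 + 1}{8} = \left(- \frac{1}{8}\right) 3 = - \frac{3}{8} \approx -0.375$)
$X a{\left(C{\left(5,-3 \right)} \right)} = \left(- \frac{3}{8}\right) 10 = - \frac{15}{4}$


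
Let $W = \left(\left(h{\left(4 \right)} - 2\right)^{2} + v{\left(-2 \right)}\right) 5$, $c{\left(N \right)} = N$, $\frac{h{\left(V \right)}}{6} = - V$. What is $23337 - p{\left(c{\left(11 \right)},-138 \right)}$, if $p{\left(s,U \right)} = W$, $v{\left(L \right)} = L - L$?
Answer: $19957$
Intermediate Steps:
$h{\left(V \right)} = - 6 V$ ($h{\left(V \right)} = 6 \left(- V\right) = - 6 V$)
$v{\left(L \right)} = 0$
$W = 3380$ ($W = \left(\left(\left(-6\right) 4 - 2\right)^{2} + 0\right) 5 = \left(\left(-24 - 2\right)^{2} + 0\right) 5 = \left(\left(-26\right)^{2} + 0\right) 5 = \left(676 + 0\right) 5 = 676 \cdot 5 = 3380$)
$p{\left(s,U \right)} = 3380$
$23337 - p{\left(c{\left(11 \right)},-138 \right)} = 23337 - 3380 = 19957$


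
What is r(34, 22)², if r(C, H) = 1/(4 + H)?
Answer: 1/676 ≈ 0.0014793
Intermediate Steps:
r(34, 22)² = (1/(4 + 22))² = (1/26)² = 1/676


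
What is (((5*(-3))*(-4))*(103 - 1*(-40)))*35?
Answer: 300300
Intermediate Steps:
(((5*(-3))*(-4))*(103 - 1*(-40)))*35 = ((-15*(-4))*(103 + 40))*35 = (60*143)*35 = 8580*35 = 300300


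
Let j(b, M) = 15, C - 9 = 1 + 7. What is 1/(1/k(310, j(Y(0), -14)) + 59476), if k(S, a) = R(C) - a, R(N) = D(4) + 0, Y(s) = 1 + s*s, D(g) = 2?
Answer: 13/773187 ≈ 1.6814e-5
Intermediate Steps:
C = 17 (C = 9 + (1 + 7) = 9 + 8 = 17)
Y(s) = 1 + s²
R(N) = 2 (R(N) = 2 + 0 = 2)
k(S, a) = 2 - a
1/(1/k(310, j(Y(0), -14)) + 59476) = 1/(1/(2 - 1*15) + 59476) = 1/(1/(2 - 15) + 59476) = 1/(1/(-13) + 59476) = 1/(-1/13 + 59476) = 1/(773187/13) = 13/773187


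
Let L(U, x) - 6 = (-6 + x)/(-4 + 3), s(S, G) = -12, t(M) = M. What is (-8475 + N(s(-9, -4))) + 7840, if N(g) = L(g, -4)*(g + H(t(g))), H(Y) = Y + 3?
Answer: -971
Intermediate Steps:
H(Y) = 3 + Y
L(U, x) = 12 - x (L(U, x) = 6 + (-6 + x)/(-4 + 3) = 6 + (-6 + x)/(-1) = 6 + (-6 + x)*(-1) = 6 + (6 - x) = 12 - x)
N(g) = 48 + 32*g (N(g) = (12 - 1*(-4))*(g + (3 + g)) = (12 + 4)*(3 + 2*g) = 16*(3 + 2*g) = 48 + 32*g)
(-8475 + N(s(-9, -4))) + 7840 = (-8475 + (48 + 32*(-12))) + 7840 = (-8475 + (48 - 384)) + 7840 = (-8475 - 336) + 7840 = -8811 + 7840 = -971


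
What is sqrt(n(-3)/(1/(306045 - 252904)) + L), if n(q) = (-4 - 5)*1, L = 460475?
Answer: I*sqrt(17794) ≈ 133.39*I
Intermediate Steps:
n(q) = -9 (n(q) = -9*1 = -9)
sqrt(n(-3)/(1/(306045 - 252904)) + L) = sqrt(-9/(1/(306045 - 252904)) + 460475) = sqrt(-9/(1/53141) + 460475) = sqrt(-9/1/53141 + 460475) = sqrt(-9*53141 + 460475) = sqrt(-478269 + 460475) = sqrt(-17794) = I*sqrt(17794)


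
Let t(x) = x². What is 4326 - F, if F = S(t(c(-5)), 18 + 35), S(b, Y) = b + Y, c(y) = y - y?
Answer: 4273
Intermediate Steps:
c(y) = 0
S(b, Y) = Y + b
F = 53 (F = (18 + 35) + 0² = 53 + 0 = 53)
4326 - F = 4326 - 1*53 = 4326 - 53 = 4273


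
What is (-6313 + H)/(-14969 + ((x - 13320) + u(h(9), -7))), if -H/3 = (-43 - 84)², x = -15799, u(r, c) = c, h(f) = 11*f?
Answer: 10940/8819 ≈ 1.2405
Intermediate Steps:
H = -48387 (H = -3*(-43 - 84)² = -3*(-127)² = -3*16129 = -48387)
(-6313 + H)/(-14969 + ((x - 13320) + u(h(9), -7))) = (-6313 - 48387)/(-14969 + ((-15799 - 13320) - 7)) = -54700/(-14969 + (-29119 - 7)) = -54700/(-14969 - 29126) = -54700/(-44095) = -54700*(-1/44095) = 10940/8819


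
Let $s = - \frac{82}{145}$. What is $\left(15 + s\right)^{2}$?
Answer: $\frac{4380649}{21025} \approx 208.35$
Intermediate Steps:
$s = - \frac{82}{145}$ ($s = \left(-82\right) \frac{1}{145} = - \frac{82}{145} \approx -0.56552$)
$\left(15 + s\right)^{2} = \left(15 - \frac{82}{145}\right)^{2} = \left(\frac{2093}{145}\right)^{2} = \frac{4380649}{21025}$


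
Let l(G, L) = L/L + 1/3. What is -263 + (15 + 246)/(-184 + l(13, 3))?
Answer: -144907/548 ≈ -264.43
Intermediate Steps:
l(G, L) = 4/3 (l(G, L) = 1 + 1*(⅓) = 1 + ⅓ = 4/3)
-263 + (15 + 246)/(-184 + l(13, 3)) = -263 + (15 + 246)/(-184 + 4/3) = -263 + 261/(-548/3) = -263 + 261*(-3/548) = -263 - 783/548 = -144907/548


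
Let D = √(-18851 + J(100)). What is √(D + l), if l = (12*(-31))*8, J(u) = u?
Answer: √(-2976 + I*√18751) ≈ 1.2547 + 54.567*I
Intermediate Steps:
D = I*√18751 (D = √(-18851 + 100) = √(-18751) = I*√18751 ≈ 136.93*I)
l = -2976 (l = -372*8 = -2976)
√(D + l) = √(I*√18751 - 2976) = √(-2976 + I*√18751)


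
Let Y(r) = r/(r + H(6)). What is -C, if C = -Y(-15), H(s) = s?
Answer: 5/3 ≈ 1.6667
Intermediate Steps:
Y(r) = r/(6 + r) (Y(r) = r/(r + 6) = r/(6 + r))
C = -5/3 (C = -(-15)/(6 - 15) = -(-15)/(-9) = -(-15)*(-1)/9 = -1*5/3 = -5/3 ≈ -1.6667)
-C = -1*(-5/3) = 5/3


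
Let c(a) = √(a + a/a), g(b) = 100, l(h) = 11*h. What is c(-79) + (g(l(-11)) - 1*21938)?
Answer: -21838 + I*√78 ≈ -21838.0 + 8.8318*I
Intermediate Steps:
c(a) = √(1 + a) (c(a) = √(a + 1) = √(1 + a))
c(-79) + (g(l(-11)) - 1*21938) = √(1 - 79) + (100 - 1*21938) = √(-78) + (100 - 21938) = I*√78 - 21838 = -21838 + I*√78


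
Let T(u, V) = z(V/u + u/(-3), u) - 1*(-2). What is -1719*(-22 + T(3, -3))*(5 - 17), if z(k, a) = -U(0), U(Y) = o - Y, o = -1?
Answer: -391932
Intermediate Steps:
U(Y) = -1 - Y
z(k, a) = 1 (z(k, a) = -(-1 - 1*0) = -(-1 + 0) = -1*(-1) = 1)
T(u, V) = 3 (T(u, V) = 1 - 1*(-2) = 1 + 2 = 3)
-1719*(-22 + T(3, -3))*(5 - 17) = -1719*(-22 + 3)*(5 - 17) = -(-32661)*(-12) = -1719*228 = -391932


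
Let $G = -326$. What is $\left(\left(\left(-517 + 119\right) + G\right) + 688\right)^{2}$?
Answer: $1296$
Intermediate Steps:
$\left(\left(\left(-517 + 119\right) + G\right) + 688\right)^{2} = \left(\left(\left(-517 + 119\right) - 326\right) + 688\right)^{2} = \left(\left(-398 - 326\right) + 688\right)^{2} = \left(-724 + 688\right)^{2} = \left(-36\right)^{2} = 1296$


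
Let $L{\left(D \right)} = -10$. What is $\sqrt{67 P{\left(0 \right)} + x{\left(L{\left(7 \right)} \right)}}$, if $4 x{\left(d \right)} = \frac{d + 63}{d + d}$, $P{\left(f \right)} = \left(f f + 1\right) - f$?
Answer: $\frac{\sqrt{26535}}{20} \approx 8.1448$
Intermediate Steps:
$P{\left(f \right)} = 1 + f^{2} - f$ ($P{\left(f \right)} = \left(f^{2} + 1\right) - f = \left(1 + f^{2}\right) - f = 1 + f^{2} - f$)
$x{\left(d \right)} = \frac{63 + d}{8 d}$ ($x{\left(d \right)} = \frac{\left(d + 63\right) \frac{1}{d + d}}{4} = \frac{\left(63 + d\right) \frac{1}{2 d}}{4} = \frac{\frac{1}{2} \frac{1}{d} \left(63 + d\right)}{4} = \frac{63 + d}{8 d}$)
$\sqrt{67 P{\left(0 \right)} + x{\left(L{\left(7 \right)} \right)}} = \sqrt{67 \left(1 + 0^{2} - 0\right) + \frac{63 - 10}{8 \left(-10\right)}} = \sqrt{67 \left(1 + 0 + 0\right) + \frac{1}{8} \left(- \frac{1}{10}\right) 53} = \sqrt{67 \cdot 1 - \frac{53}{80}} = \sqrt{67 - \frac{53}{80}} = \sqrt{\frac{5307}{80}} = \frac{\sqrt{26535}}{20}$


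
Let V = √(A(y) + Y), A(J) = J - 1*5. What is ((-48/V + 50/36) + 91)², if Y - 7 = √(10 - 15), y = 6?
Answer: (1663/18 - 48/√(8 + I*√5))² ≈ 5754.0 + 343.41*I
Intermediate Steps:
A(J) = -5 + J (A(J) = J - 5 = -5 + J)
Y = 7 + I*√5 (Y = 7 + √(10 - 15) = 7 + √(-5) = 7 + I*√5 ≈ 7.0 + 2.2361*I)
V = √(8 + I*√5) (V = √((-5 + 6) + (7 + I*√5)) = √(1 + (7 + I*√5)) = √(8 + I*√5) ≈ 2.8554 + 0.39155*I)
((-48/V + 50/36) + 91)² = ((-48/√(8 + I*√5) + 50/36) + 91)² = ((-48/√(8 + I*√5) + 50*(1/36)) + 91)² = ((-48/√(8 + I*√5) + 25/18) + 91)² = ((25/18 - 48/√(8 + I*√5)) + 91)² = (1663/18 - 48/√(8 + I*√5))²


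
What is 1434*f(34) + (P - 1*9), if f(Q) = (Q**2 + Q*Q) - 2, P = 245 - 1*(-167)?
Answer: 3312943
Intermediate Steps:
P = 412 (P = 245 + 167 = 412)
f(Q) = -2 + 2*Q**2 (f(Q) = (Q**2 + Q**2) - 2 = 2*Q**2 - 2 = -2 + 2*Q**2)
1434*f(34) + (P - 1*9) = 1434*(-2 + 2*34**2) + (412 - 1*9) = 1434*(-2 + 2*1156) + (412 - 9) = 1434*(-2 + 2312) + 403 = 1434*2310 + 403 = 3312540 + 403 = 3312943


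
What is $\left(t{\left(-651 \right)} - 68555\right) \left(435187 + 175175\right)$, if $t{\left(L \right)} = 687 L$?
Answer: $-314819836704$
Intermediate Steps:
$\left(t{\left(-651 \right)} - 68555\right) \left(435187 + 175175\right) = \left(687 \left(-651\right) - 68555\right) \left(435187 + 175175\right) = \left(-447237 - 68555\right) 610362 = \left(-515792\right) 610362 = -314819836704$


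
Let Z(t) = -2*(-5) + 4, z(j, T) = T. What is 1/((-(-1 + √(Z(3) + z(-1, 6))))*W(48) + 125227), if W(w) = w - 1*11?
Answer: 31316/3922760579 + 37*√5/7845521158 ≈ 7.9937e-6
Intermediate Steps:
Z(t) = 14 (Z(t) = 10 + 4 = 14)
W(w) = -11 + w (W(w) = w - 11 = -11 + w)
1/((-(-1 + √(Z(3) + z(-1, 6))))*W(48) + 125227) = 1/((-(-1 + √(14 + 6)))*(-11 + 48) + 125227) = 1/(-(-1 + √20)*37 + 125227) = 1/(-(-1 + 2*√5)*37 + 125227) = 1/((1 - 2*√5)*37 + 125227) = 1/((37 - 74*√5) + 125227) = 1/(125264 - 74*√5)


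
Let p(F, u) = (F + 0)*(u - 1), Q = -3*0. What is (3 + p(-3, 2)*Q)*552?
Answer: 1656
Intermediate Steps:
Q = 0
p(F, u) = F*(-1 + u)
(3 + p(-3, 2)*Q)*552 = (3 - 3*(-1 + 2)*0)*552 = (3 - 3*1*0)*552 = (3 - 3*0)*552 = (3 + 0)*552 = 3*552 = 1656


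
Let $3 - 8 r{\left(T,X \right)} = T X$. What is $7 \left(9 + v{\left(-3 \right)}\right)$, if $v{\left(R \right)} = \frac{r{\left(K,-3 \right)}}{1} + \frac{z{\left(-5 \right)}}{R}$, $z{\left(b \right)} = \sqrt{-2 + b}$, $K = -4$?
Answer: $\frac{441}{8} - \frac{7 i \sqrt{7}}{3} \approx 55.125 - 6.1734 i$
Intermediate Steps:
$r{\left(T,X \right)} = \frac{3}{8} - \frac{T X}{8}$
$v{\left(R \right)} = - \frac{9}{8} + \frac{i \sqrt{7}}{R}$ ($v{\left(R \right)} = \frac{\frac{3}{8} - \left(- \frac{1}{2}\right) \left(-3\right)}{1} + \frac{\sqrt{-2 - 5}}{R} = \left(\frac{3}{8} - \frac{3}{2}\right) 1 + \frac{\sqrt{-7}}{R} = \left(- \frac{9}{8}\right) 1 + \frac{i \sqrt{7}}{R} = - \frac{9}{8} + \frac{i \sqrt{7}}{R}$)
$7 \left(9 + v{\left(-3 \right)}\right) = 7 \left(9 - \left(\frac{9}{8} - \frac{i \sqrt{7}}{-3}\right)\right) = 7 \left(9 - \left(\frac{9}{8} - i \sqrt{7} \left(- \frac{1}{3}\right)\right)\right) = 7 \left(9 - \left(\frac{9}{8} + \frac{i \sqrt{7}}{3}\right)\right) = 7 \left(\frac{63}{8} - \frac{i \sqrt{7}}{3}\right) = \frac{441}{8} - \frac{7 i \sqrt{7}}{3}$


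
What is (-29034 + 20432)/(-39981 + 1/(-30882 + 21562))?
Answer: 7288240/33874811 ≈ 0.21515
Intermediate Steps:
(-29034 + 20432)/(-39981 + 1/(-30882 + 21562)) = -8602/(-39981 + 1/(-9320)) = -8602/(-39981 - 1/9320) = -8602/(-372622921/9320) = -8602*(-9320/372622921) = 7288240/33874811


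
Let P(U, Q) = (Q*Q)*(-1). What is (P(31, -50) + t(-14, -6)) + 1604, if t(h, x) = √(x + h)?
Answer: -896 + 2*I*√5 ≈ -896.0 + 4.4721*I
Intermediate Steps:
t(h, x) = √(h + x)
P(U, Q) = -Q² (P(U, Q) = Q²*(-1) = -Q²)
(P(31, -50) + t(-14, -6)) + 1604 = (-1*(-50)² + √(-14 - 6)) + 1604 = (-1*2500 + √(-20)) + 1604 = (-2500 + 2*I*√5) + 1604 = -896 + 2*I*√5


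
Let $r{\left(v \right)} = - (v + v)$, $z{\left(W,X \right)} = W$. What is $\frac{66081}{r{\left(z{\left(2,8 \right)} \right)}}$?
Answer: $- \frac{66081}{4} \approx -16520.0$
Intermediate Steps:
$r{\left(v \right)} = - 2 v$
$\frac{66081}{r{\left(z{\left(2,8 \right)} \right)}} = \frac{66081}{\left(-2\right) 2} = \frac{66081}{-4} = 66081 \left(- \frac{1}{4}\right) = - \frac{66081}{4}$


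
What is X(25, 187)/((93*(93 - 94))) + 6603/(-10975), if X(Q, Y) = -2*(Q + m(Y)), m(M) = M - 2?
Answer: 1331807/340225 ≈ 3.9145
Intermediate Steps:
m(M) = -2 + M
X(Q, Y) = 4 - 2*Q - 2*Y (X(Q, Y) = -2*(Q + (-2 + Y)) = -2*(-2 + Q + Y) = 4 - 2*Q - 2*Y)
X(25, 187)/((93*(93 - 94))) + 6603/(-10975) = (4 - 2*25 - 2*187)/((93*(93 - 94))) + 6603/(-10975) = (4 - 50 - 374)/((93*(-1))) + 6603*(-1/10975) = -420/(-93) - 6603/10975 = -420*(-1/93) - 6603/10975 = 140/31 - 6603/10975 = 1331807/340225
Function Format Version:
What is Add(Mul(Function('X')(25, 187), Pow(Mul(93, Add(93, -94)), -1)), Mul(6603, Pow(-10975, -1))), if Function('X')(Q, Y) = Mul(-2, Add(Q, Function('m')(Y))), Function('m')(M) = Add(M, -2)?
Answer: Rational(1331807, 340225) ≈ 3.9145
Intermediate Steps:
Function('m')(M) = Add(-2, M)
Function('X')(Q, Y) = Add(4, Mul(-2, Q), Mul(-2, Y)) (Function('X')(Q, Y) = Mul(-2, Add(Q, Add(-2, Y))) = Mul(-2, Add(-2, Q, Y)) = Add(4, Mul(-2, Q), Mul(-2, Y)))
Add(Mul(Function('X')(25, 187), Pow(Mul(93, Add(93, -94)), -1)), Mul(6603, Pow(-10975, -1))) = Add(Mul(Add(4, Mul(-2, 25), Mul(-2, 187)), Pow(Mul(93, Add(93, -94)), -1)), Mul(6603, Pow(-10975, -1))) = Add(Mul(Add(4, -50, -374), Pow(Mul(93, -1), -1)), Mul(6603, Rational(-1, 10975))) = Add(Mul(-420, Pow(-93, -1)), Rational(-6603, 10975)) = Add(Mul(-420, Rational(-1, 93)), Rational(-6603, 10975)) = Add(Rational(140, 31), Rational(-6603, 10975)) = Rational(1331807, 340225)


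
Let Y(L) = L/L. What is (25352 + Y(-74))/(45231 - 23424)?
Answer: 2817/2423 ≈ 1.1626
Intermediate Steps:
Y(L) = 1
(25352 + Y(-74))/(45231 - 23424) = (25352 + 1)/(45231 - 23424) = 25353/21807 = 25353*(1/21807) = 2817/2423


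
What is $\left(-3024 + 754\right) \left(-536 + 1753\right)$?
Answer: $-2762590$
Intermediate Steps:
$\left(-3024 + 754\right) \left(-536 + 1753\right) = \left(-2270\right) 1217 = -2762590$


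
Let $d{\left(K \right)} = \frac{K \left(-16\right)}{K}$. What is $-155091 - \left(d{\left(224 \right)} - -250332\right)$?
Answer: $-405407$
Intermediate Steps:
$d{\left(K \right)} = -16$ ($d{\left(K \right)} = \frac{\left(-16\right) K}{K} = -16$)
$-155091 - \left(d{\left(224 \right)} - -250332\right) = -155091 - \left(-16 - -250332\right) = -155091 - \left(-16 + 250332\right) = -155091 - 250316 = -405407$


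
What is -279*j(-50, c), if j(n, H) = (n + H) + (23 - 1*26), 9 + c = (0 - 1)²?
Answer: 17019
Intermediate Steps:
c = -8 (c = -9 + (0 - 1)² = -9 + (-1)² = -9 + 1 = -8)
j(n, H) = -3 + H + n (j(n, H) = (H + n) + (23 - 26) = (H + n) - 3 = -3 + H + n)
-279*j(-50, c) = -279*(-3 - 8 - 50) = -279*(-61) = 17019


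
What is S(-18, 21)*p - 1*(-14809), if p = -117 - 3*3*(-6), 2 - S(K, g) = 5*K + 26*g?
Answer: 43411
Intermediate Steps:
S(K, g) = 2 - 26*g - 5*K (S(K, g) = 2 - (5*K + 26*g) = 2 + (-26*g - 5*K) = 2 - 26*g - 5*K)
p = -63 (p = -117 - 9*(-6) = -117 - 1*(-54) = -117 + 54 = -63)
S(-18, 21)*p - 1*(-14809) = (2 - 26*21 - 5*(-18))*(-63) - 1*(-14809) = (2 - 546 + 90)*(-63) + 14809 = -454*(-63) + 14809 = 28602 + 14809 = 43411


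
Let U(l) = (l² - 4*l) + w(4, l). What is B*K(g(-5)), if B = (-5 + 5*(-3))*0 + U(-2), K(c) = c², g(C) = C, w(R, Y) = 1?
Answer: 325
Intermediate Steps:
U(l) = 1 + l² - 4*l (U(l) = (l² - 4*l) + 1 = 1 + l² - 4*l)
B = 13 (B = (-5 + 5*(-3))*0 + (1 + (-2)² - 4*(-2)) = (-5 - 15)*0 + (1 + 4 + 8) = -20*0 + 13 = 0 + 13 = 13)
B*K(g(-5)) = 13*(-5)² = 13*25 = 325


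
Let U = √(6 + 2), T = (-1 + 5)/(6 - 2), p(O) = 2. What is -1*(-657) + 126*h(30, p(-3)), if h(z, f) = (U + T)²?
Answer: 1791 + 504*√2 ≈ 2503.8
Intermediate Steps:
T = 1 (T = 4/4 = 4*(¼) = 1)
U = 2*√2 (U = √8 = 2*√2 ≈ 2.8284)
h(z, f) = (1 + 2*√2)² (h(z, f) = (2*√2 + 1)² = (1 + 2*√2)²)
-1*(-657) + 126*h(30, p(-3)) = -1*(-657) + 126*(9 + 4*√2) = 657 + (1134 + 504*√2) = 1791 + 504*√2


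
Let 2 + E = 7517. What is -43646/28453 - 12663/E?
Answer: -76477781/23758255 ≈ -3.2190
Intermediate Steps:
E = 7515 (E = -2 + 7517 = 7515)
-43646/28453 - 12663/E = -43646/28453 - 12663/7515 = -43646*1/28453 - 12663*1/7515 = -43646/28453 - 1407/835 = -76477781/23758255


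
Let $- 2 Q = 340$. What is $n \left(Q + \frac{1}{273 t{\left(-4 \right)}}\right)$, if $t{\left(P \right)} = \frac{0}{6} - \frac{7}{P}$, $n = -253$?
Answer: $\frac{82191098}{1911} \approx 43010.0$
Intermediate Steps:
$Q = -170$ ($Q = \left(- \frac{1}{2}\right) 340 = -170$)
$t{\left(P \right)} = - \frac{7}{P}$ ($t{\left(P \right)} = 0 \cdot \frac{1}{6} - \frac{7}{P} = 0 - \frac{7}{P} = - \frac{7}{P}$)
$n \left(Q + \frac{1}{273 t{\left(-4 \right)}}\right) = - 253 \left(-170 + \frac{1}{273 \left(- \frac{7}{-4}\right)}\right) = - 253 \left(-170 + \frac{1}{273 \left(\left(-7\right) \left(- \frac{1}{4}\right)\right)}\right) = - 253 \left(-170 + \frac{1}{273 \cdot \frac{7}{4}}\right) = - 253 \left(-170 + \frac{1}{273} \cdot \frac{4}{7}\right) = - 253 \left(-170 + \frac{4}{1911}\right) = \left(-253\right) \left(- \frac{324866}{1911}\right) = \frac{82191098}{1911}$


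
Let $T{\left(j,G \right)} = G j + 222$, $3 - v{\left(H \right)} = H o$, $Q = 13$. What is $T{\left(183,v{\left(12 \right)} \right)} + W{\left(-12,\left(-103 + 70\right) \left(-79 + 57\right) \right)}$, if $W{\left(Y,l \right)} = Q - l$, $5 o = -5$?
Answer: $2254$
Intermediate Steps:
$o = -1$ ($o = \frac{1}{5} \left(-5\right) = -1$)
$v{\left(H \right)} = 3 + H$ ($v{\left(H \right)} = 3 - H \left(-1\right) = 3 - - H = 3 + H$)
$T{\left(j,G \right)} = 222 + G j$
$W{\left(Y,l \right)} = 13 - l$
$T{\left(183,v{\left(12 \right)} \right)} + W{\left(-12,\left(-103 + 70\right) \left(-79 + 57\right) \right)} = \left(222 + \left(3 + 12\right) 183\right) + \left(13 - \left(-103 + 70\right) \left(-79 + 57\right)\right) = \left(222 + 15 \cdot 183\right) + \left(13 - \left(-33\right) \left(-22\right)\right) = \left(222 + 2745\right) + \left(13 - 726\right) = 2967 + \left(13 - 726\right) = 2967 - 713 = 2254$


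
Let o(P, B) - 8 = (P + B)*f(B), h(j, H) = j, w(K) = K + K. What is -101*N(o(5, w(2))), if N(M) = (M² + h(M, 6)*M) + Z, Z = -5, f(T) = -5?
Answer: -276033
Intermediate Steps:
w(K) = 2*K
o(P, B) = 8 - 5*B - 5*P (o(P, B) = 8 + (P + B)*(-5) = 8 + (B + P)*(-5) = 8 + (-5*B - 5*P) = 8 - 5*B - 5*P)
N(M) = -5 + 2*M² (N(M) = (M² + M*M) - 5 = (M² + M²) - 5 = 2*M² - 5 = -5 + 2*M²)
-101*N(o(5, w(2))) = -101*(-5 + 2*(8 - 10*2 - 5*5)²) = -101*(-5 + 2*(8 - 5*4 - 25)²) = -101*(-5 + 2*(8 - 20 - 25)²) = -101*(-5 + 2*(-37)²) = -101*(-5 + 2*1369) = -101*(-5 + 2738) = -101*2733 = -276033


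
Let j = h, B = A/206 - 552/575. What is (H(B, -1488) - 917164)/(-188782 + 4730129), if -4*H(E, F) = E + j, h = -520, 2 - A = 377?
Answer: -18890886081/93551748200 ≈ -0.20193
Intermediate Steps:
A = -375 (A = 2 - 1*377 = 2 - 377 = -375)
B = -14319/5150 (B = -375/206 - 552/575 = -375*1/206 - 552*1/575 = -375/206 - 24/25 = -14319/5150 ≈ -2.7804)
j = -520
H(E, F) = 130 - E/4 (H(E, F) = -(E - 520)/4 = -(-520 + E)/4 = 130 - E/4)
(H(B, -1488) - 917164)/(-188782 + 4730129) = ((130 - ¼*(-14319/5150)) - 917164)/(-188782 + 4730129) = ((130 + 14319/20600) - 917164)/4541347 = (2692319/20600 - 917164)*(1/4541347) = -18890886081/20600*1/4541347 = -18890886081/93551748200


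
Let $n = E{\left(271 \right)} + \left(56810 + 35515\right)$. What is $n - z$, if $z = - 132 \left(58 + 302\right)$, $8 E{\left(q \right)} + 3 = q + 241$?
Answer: $\frac{1119269}{8} \approx 1.3991 \cdot 10^{5}$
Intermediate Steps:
$E{\left(q \right)} = \frac{119}{4} + \frac{q}{8}$ ($E{\left(q \right)} = - \frac{3}{8} + \frac{q + 241}{8} = - \frac{3}{8} + \frac{241 + q}{8} = - \frac{3}{8} + \left(\frac{241}{8} + \frac{q}{8}\right) = \frac{119}{4} + \frac{q}{8}$)
$n = \frac{739109}{8}$ ($n = \left(\frac{119}{4} + \frac{1}{8} \cdot 271\right) + \left(56810 + 35515\right) = \left(\frac{119}{4} + \frac{271}{8}\right) + 92325 = \frac{509}{8} + 92325 = \frac{739109}{8} \approx 92389.0$)
$z = -47520$ ($z = \left(-132\right) 360 = -47520$)
$n - z = \frac{739109}{8} - -47520 = \frac{739109}{8} + 47520 = \frac{1119269}{8}$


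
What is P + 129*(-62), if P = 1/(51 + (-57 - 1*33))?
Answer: -311923/39 ≈ -7998.0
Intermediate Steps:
P = -1/39 (P = 1/(51 + (-57 - 33)) = 1/(51 - 90) = 1/(-39) = -1/39 ≈ -0.025641)
P + 129*(-62) = -1/39 + 129*(-62) = -1/39 - 7998 = -311923/39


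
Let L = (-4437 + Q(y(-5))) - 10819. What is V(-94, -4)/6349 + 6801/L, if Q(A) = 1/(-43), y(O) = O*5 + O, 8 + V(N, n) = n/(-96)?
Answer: -44686592287/99960027384 ≈ -0.44704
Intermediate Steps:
V(N, n) = -8 - n/96 (V(N, n) = -8 + n/(-96) = -8 + n*(-1/96) = -8 - n/96)
y(O) = 6*O (y(O) = 5*O + O = 6*O)
Q(A) = -1/43
L = -656009/43 (L = (-4437 - 1/43) - 10819 = -190792/43 - 10819 = -656009/43 ≈ -15256.)
V(-94, -4)/6349 + 6801/L = (-8 - 1/96*(-4))/6349 + 6801/(-656009/43) = (-8 + 1/24)*(1/6349) + 6801*(-43/656009) = -191/24*1/6349 - 292443/656009 = -191/152376 - 292443/656009 = -44686592287/99960027384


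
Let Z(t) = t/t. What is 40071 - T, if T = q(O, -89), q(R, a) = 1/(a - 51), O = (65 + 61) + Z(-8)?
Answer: 5609941/140 ≈ 40071.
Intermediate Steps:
Z(t) = 1
O = 127 (O = (65 + 61) + 1 = 126 + 1 = 127)
q(R, a) = 1/(-51 + a)
T = -1/140 (T = 1/(-51 - 89) = 1/(-140) = -1/140 ≈ -0.0071429)
40071 - T = 40071 - 1*(-1/140) = 40071 + 1/140 = 5609941/140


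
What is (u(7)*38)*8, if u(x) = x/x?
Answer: 304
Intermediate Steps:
u(x) = 1
(u(7)*38)*8 = (1*38)*8 = 38*8 = 304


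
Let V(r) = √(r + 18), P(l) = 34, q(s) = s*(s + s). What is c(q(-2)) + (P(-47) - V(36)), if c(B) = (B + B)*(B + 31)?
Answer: 658 - 3*√6 ≈ 650.65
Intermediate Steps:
q(s) = 2*s² (q(s) = s*(2*s) = 2*s²)
c(B) = 2*B*(31 + B) (c(B) = (2*B)*(31 + B) = 2*B*(31 + B))
V(r) = √(18 + r)
c(q(-2)) + (P(-47) - V(36)) = 2*(2*(-2)²)*(31 + 2*(-2)²) + (34 - √(18 + 36)) = 2*(2*4)*(31 + 2*4) + (34 - √54) = 2*8*(31 + 8) + (34 - 3*√6) = 2*8*39 + (34 - 3*√6) = 624 + (34 - 3*√6) = 658 - 3*√6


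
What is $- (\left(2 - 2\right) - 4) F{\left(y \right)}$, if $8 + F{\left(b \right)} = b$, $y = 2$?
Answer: $-24$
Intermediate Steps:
$F{\left(b \right)} = -8 + b$
$- (\left(2 - 2\right) - 4) F{\left(y \right)} = - (\left(2 - 2\right) - 4) \left(-8 + 2\right) = - (0 - 4) \left(-6\right) = \left(-1\right) \left(-4\right) \left(-6\right) = 4 \left(-6\right) = -24$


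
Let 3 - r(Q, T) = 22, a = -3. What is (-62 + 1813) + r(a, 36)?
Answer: 1732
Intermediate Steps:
r(Q, T) = -19 (r(Q, T) = 3 - 1*22 = 3 - 22 = -19)
(-62 + 1813) + r(a, 36) = (-62 + 1813) - 19 = 1751 - 19 = 1732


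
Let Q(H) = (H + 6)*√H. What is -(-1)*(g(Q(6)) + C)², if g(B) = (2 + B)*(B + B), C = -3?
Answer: 2989449 + 165600*√6 ≈ 3.3951e+6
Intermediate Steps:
Q(H) = √H*(6 + H) (Q(H) = (6 + H)*√H = √H*(6 + H))
g(B) = 2*B*(2 + B) (g(B) = (2 + B)*(2*B) = 2*B*(2 + B))
-(-1)*(g(Q(6)) + C)² = -(-1)*(2*(√6*(6 + 6))*(2 + √6*(6 + 6)) - 3)² = -(-1)*(2*(√6*12)*(2 + √6*12) - 3)² = -(-1)*(2*(12*√6)*(2 + 12*√6) - 3)² = -(-1)*(24*√6*(2 + 12*√6) - 3)² = -(-1)*(-3 + 24*√6*(2 + 12*√6))² = (-3 + 24*√6*(2 + 12*√6))²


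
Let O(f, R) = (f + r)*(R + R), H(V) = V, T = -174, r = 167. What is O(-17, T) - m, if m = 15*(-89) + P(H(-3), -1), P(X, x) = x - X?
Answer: -50867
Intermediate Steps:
O(f, R) = 2*R*(167 + f) (O(f, R) = (f + 167)*(R + R) = (167 + f)*(2*R) = 2*R*(167 + f))
m = -1333 (m = 15*(-89) + (-1 - 1*(-3)) = -1335 + (-1 + 3) = -1335 + 2 = -1333)
O(-17, T) - m = 2*(-174)*(167 - 17) - 1*(-1333) = 2*(-174)*150 + 1333 = -52200 + 1333 = -50867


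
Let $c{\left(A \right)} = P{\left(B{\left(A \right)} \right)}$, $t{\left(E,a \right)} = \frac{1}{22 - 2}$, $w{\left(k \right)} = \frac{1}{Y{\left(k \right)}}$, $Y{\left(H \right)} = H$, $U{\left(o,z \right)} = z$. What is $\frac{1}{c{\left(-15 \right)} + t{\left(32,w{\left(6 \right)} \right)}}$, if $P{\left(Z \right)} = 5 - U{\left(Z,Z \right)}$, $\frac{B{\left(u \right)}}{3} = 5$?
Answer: $- \frac{20}{199} \approx -0.1005$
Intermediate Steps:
$B{\left(u \right)} = 15$ ($B{\left(u \right)} = 3 \cdot 5 = 15$)
$w{\left(k \right)} = \frac{1}{k}$
$t{\left(E,a \right)} = \frac{1}{20}$
$P{\left(Z \right)} = 5 - Z$
$c{\left(A \right)} = -10$ ($c{\left(A \right)} = 5 - 15 = -10$)
$\frac{1}{c{\left(-15 \right)} + t{\left(32,w{\left(6 \right)} \right)}} = \frac{1}{-10 + \frac{1}{20}} = \frac{1}{- \frac{199}{20}} = - \frac{20}{199}$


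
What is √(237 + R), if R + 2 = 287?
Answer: 3*√58 ≈ 22.847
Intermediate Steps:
R = 285 (R = -2 + 287 = 285)
√(237 + R) = √(237 + 285) = √522 = 3*√58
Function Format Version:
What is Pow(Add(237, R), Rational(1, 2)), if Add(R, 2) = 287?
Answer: Mul(3, Pow(58, Rational(1, 2))) ≈ 22.847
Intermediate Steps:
R = 285 (R = Add(-2, 287) = 285)
Pow(Add(237, R), Rational(1, 2)) = Pow(Add(237, 285), Rational(1, 2)) = Pow(522, Rational(1, 2)) = Mul(3, Pow(58, Rational(1, 2)))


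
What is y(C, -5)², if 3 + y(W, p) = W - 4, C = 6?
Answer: 1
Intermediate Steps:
y(W, p) = -7 + W (y(W, p) = -3 + (W - 4) = -3 + (-4 + W) = -7 + W)
y(C, -5)² = (-7 + 6)² = (-1)² = 1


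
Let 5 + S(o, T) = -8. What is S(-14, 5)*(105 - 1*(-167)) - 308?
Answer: -3844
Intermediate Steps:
S(o, T) = -13 (S(o, T) = -5 - 8 = -13)
S(-14, 5)*(105 - 1*(-167)) - 308 = -13*(105 - 1*(-167)) - 308 = -13*(105 + 167) - 308 = -13*272 - 308 = -3536 - 308 = -3844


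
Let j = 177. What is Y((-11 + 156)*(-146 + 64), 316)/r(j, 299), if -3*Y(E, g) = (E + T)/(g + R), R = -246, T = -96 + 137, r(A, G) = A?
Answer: 11849/37170 ≈ 0.31878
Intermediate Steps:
T = 41
Y(E, g) = -(41 + E)/(3*(-246 + g)) (Y(E, g) = -(E + 41)/(3*(g - 246)) = -(41 + E)/(3*(-246 + g)))
Y((-11 + 156)*(-146 + 64), 316)/r(j, 299) = ((-41 - (-11 + 156)*(-146 + 64))/(3*(-246 + 316)))/177 = ((1/3)*(-41 - 145*(-82))/70)*(1/177) = ((1/3)*(1/70)*(-41 - 1*(-11890)))*(1/177) = ((1/3)*(1/70)*(-41 + 11890))*(1/177) = ((1/3)*(1/70)*11849)*(1/177) = (11849/210)*(1/177) = 11849/37170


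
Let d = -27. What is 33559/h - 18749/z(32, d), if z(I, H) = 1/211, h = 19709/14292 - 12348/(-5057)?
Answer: -1090018995641135/276146029 ≈ -3.9473e+6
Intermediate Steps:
h = 276146029/72274644 (h = 19709*(1/14292) - 12348*(-1/5057) = 19709/14292 + 12348/5057 = 276146029/72274644 ≈ 3.8208)
z(I, H) = 1/211
33559/h - 18749/z(32, d) = 33559/(276146029/72274644) - 18749/1/211 = 33559*(72274644/276146029) - 18749*211 = 2425464777996/276146029 - 3956039 = -1090018995641135/276146029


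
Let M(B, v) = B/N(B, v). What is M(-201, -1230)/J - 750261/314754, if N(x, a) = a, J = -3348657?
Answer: -85839199031174/36011775500415 ≈ -2.3836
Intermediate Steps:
M(B, v) = B/v
M(-201, -1230)/J - 750261/314754 = -201/(-1230)/(-3348657) - 750261/314754 = -201*(-1/1230)*(-1/3348657) - 750261*1/314754 = (67/410)*(-1/3348657) - 250087/104918 = -67/1372949370 - 250087/104918 = -85839199031174/36011775500415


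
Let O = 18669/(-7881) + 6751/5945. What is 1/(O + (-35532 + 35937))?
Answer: 15617515/6305832717 ≈ 0.0024767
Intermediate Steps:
O = -19260858/15617515 (O = 18669*(-1/7881) + 6751*(1/5945) = -6223/2627 + 6751/5945 = -19260858/15617515 ≈ -1.2333)
1/(O + (-35532 + 35937)) = 1/(-19260858/15617515 + (-35532 + 35937)) = 1/(-19260858/15617515 + 405) = 1/(6305832717/15617515) = 15617515/6305832717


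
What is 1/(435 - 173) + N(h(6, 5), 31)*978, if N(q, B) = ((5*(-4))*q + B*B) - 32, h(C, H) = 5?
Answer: 212419645/262 ≈ 8.1076e+5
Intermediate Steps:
N(q, B) = -32 + B² - 20*q (N(q, B) = (-20*q + B²) - 32 = (B² - 20*q) - 32 = -32 + B² - 20*q)
1/(435 - 173) + N(h(6, 5), 31)*978 = 1/(435 - 173) + (-32 + 31² - 20*5)*978 = 1/262 + (-32 + 961 - 100)*978 = 1/262 + 829*978 = 1/262 + 810762 = 212419645/262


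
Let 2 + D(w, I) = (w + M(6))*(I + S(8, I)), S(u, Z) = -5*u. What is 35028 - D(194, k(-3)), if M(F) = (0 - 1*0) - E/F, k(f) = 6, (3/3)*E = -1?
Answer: 124895/3 ≈ 41632.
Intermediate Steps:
E = -1
M(F) = 1/F (M(F) = (0 - 1*0) - (-1)/F = (0 + 0) + 1/F = 0 + 1/F = 1/F)
D(w, I) = -2 + (-40 + I)*(1/6 + w) (D(w, I) = -2 + (w + 1/6)*(I - 5*8) = -2 + (w + 1/6)*(I - 40) = -2 + (1/6 + w)*(-40 + I) = -2 + (-40 + I)*(1/6 + w))
35028 - D(194, k(-3)) = 35028 - (-26/3 - 40*194 + (1/6)*6 + 6*194) = 35028 - (-26/3 - 7760 + 1 + 1164) = 35028 - 1*(-19811/3) = 35028 + 19811/3 = 124895/3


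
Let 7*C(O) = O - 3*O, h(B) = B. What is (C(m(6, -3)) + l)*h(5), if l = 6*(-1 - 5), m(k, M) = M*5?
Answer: -1110/7 ≈ -158.57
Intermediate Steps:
m(k, M) = 5*M
C(O) = -2*O/7 (C(O) = (O - 3*O)/7 = (-2*O)/7 = -2*O/7)
l = -36 (l = 6*(-6) = -36)
(C(m(6, -3)) + l)*h(5) = (-10*(-3)/7 - 36)*5 = (-2/7*(-15) - 36)*5 = (30/7 - 36)*5 = -222/7*5 = -1110/7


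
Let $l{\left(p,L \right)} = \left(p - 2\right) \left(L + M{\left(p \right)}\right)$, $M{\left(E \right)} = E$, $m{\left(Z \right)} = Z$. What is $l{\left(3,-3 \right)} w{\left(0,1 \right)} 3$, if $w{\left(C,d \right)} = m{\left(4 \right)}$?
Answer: $0$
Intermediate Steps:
$w{\left(C,d \right)} = 4$
$l{\left(p,L \right)} = \left(-2 + p\right) \left(L + p\right)$ ($l{\left(p,L \right)} = \left(p - 2\right) \left(L + p\right) = \left(-2 + p\right) \left(L + p\right)$)
$l{\left(3,-3 \right)} w{\left(0,1 \right)} 3 = \left(3^{2} - -6 - 6 - 9\right) 4 \cdot 3 = \left(9 + 6 - 6 - 9\right) 4 \cdot 3 = 0 \cdot 4 \cdot 3 = 0 \cdot 3 = 0$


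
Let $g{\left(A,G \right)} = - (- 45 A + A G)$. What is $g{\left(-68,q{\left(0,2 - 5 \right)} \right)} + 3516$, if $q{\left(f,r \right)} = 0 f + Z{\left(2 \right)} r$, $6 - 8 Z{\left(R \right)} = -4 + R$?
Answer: $252$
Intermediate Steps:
$Z{\left(R \right)} = \frac{5}{4} - \frac{R}{8}$ ($Z{\left(R \right)} = \frac{3}{4} - \frac{-4 + R}{8} = \frac{3}{4} - \left(- \frac{1}{2} + \frac{R}{8}\right) = \frac{5}{4} - \frac{R}{8}$)
$q{\left(f,r \right)} = r$ ($q{\left(f,r \right)} = 0 f + \left(\frac{5}{4} - \frac{1}{4}\right) r = 0 + \left(\frac{5}{4} - \frac{1}{4}\right) r = 0 + 1 r = 0 + r = r$)
$g{\left(A,G \right)} = 45 A - A G$
$g{\left(-68,q{\left(0,2 - 5 \right)} \right)} + 3516 = - 68 \left(45 - \left(2 - 5\right)\right) + 3516 = - 68 \left(45 - -3\right) + 3516 = - 68 \left(45 + 3\right) + 3516 = \left(-68\right) 48 + 3516 = -3264 + 3516 = 252$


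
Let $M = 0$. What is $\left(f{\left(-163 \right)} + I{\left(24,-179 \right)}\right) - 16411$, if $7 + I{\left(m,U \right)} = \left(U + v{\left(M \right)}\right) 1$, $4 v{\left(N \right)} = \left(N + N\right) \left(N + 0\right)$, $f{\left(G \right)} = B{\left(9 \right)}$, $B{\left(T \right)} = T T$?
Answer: $-16516$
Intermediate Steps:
$B{\left(T \right)} = T^{2}$
$f{\left(G \right)} = 81$ ($f{\left(G \right)} = 9^{2} = 81$)
$v{\left(N \right)} = \frac{N^{2}}{2}$ ($v{\left(N \right)} = \frac{\left(N + N\right) \left(N + 0\right)}{4} = \frac{2 N N}{4} = \frac{2 N^{2}}{4} = \frac{N^{2}}{2}$)
$I{\left(m,U \right)} = -7 + U$ ($I{\left(m,U \right)} = -7 + \left(U + \frac{0^{2}}{2}\right) 1 = -7 + \left(U + \frac{1}{2} \cdot 0\right) 1 = -7 + \left(U + 0\right) 1 = -7 + U 1 = -7 + U$)
$\left(f{\left(-163 \right)} + I{\left(24,-179 \right)}\right) - 16411 = \left(81 - 186\right) - 16411 = \left(81 - 186\right) + \left(-16706 + 295\right) = -105 - 16411 = -16516$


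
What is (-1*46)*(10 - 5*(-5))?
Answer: -1610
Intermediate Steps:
(-1*46)*(10 - 5*(-5)) = -46*(10 - 1*(-25)) = -46*(10 + 25) = -46*35 = -1610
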